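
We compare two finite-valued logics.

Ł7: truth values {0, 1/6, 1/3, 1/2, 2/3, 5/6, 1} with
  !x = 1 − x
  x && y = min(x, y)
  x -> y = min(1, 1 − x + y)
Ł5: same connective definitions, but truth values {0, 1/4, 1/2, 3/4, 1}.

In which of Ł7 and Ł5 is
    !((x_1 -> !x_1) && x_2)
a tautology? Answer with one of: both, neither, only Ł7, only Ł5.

neither

In Ł7: at x_1 = 0, x_2 = 1/6 the value is 5/6 — not a tautology.
In Ł5: at x_1 = 0, x_2 = 1/4 the value is 3/4 — not a tautology.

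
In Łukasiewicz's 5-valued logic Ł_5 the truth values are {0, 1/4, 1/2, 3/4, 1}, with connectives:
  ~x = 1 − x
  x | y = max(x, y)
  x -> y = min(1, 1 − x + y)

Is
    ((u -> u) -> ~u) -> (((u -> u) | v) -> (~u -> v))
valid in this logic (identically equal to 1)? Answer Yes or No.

Counterexample: take u = 0, v = 0.
u -> u = 0 -> 0 = 1
~u = ~0 = 1
(u -> u) -> ~u = 1 -> 1 = 1
u -> u = 0 -> 0 = 1
(u -> u) | v = 1 | 0 = 1
~u = ~0 = 1
~u -> v = 1 -> 0 = 0
((u -> u) | v) -> (~u -> v) = 1 -> 0 = 0
((u -> u) -> ~u) -> (((u -> u) | v) -> (~u -> v)) = 1 -> 0 = 0
This gives 0 ≠ 1.

No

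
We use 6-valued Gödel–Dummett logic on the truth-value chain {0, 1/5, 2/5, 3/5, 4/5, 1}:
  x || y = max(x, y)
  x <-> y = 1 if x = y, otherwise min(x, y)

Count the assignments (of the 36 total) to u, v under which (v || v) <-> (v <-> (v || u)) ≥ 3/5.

value 1: 21 assignments (counts)
value 4/5: 5 assignments (counts)
value 3/5: 4 assignments (counts)
value 2/5: 3 assignments
value 1/5: 2 assignments
value 0: 1 assignment
So 30 of the 36 assignments meet the threshold.

30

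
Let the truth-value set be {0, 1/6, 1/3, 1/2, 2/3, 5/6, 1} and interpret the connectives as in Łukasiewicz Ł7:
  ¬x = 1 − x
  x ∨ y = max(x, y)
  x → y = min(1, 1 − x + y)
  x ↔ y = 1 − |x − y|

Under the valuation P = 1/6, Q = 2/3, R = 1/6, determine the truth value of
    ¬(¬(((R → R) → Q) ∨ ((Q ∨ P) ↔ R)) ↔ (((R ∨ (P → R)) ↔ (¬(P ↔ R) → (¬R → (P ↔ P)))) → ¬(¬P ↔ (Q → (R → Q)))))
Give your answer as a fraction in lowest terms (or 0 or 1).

R → R = 1/6 → 1/6 = 1
(R → R) → Q = 1 → 2/3 = 2/3
Q ∨ P = 2/3 ∨ 1/6 = 2/3
(Q ∨ P) ↔ R = 2/3 ↔ 1/6 = 1/2
((R → R) → Q) ∨ ((Q ∨ P) ↔ R) = 2/3 ∨ 1/2 = 2/3
¬(((R → R) → Q) ∨ ((Q ∨ P) ↔ R)) = ¬2/3 = 1/3
P → R = 1/6 → 1/6 = 1
R ∨ (P → R) = 1/6 ∨ 1 = 1
P ↔ R = 1/6 ↔ 1/6 = 1
¬(P ↔ R) = ¬1 = 0
¬R = ¬1/6 = 5/6
P ↔ P = 1/6 ↔ 1/6 = 1
¬R → (P ↔ P) = 5/6 → 1 = 1
¬(P ↔ R) → (¬R → (P ↔ P)) = 0 → 1 = 1
(R ∨ (P → R)) ↔ (¬(P ↔ R) → (¬R → (P ↔ P))) = 1 ↔ 1 = 1
¬P = ¬1/6 = 5/6
R → Q = 1/6 → 2/3 = 1
Q → (R → Q) = 2/3 → 1 = 1
¬P ↔ (Q → (R → Q)) = 5/6 ↔ 1 = 5/6
¬(¬P ↔ (Q → (R → Q))) = ¬5/6 = 1/6
((R ∨ (P → R)) ↔ (¬(P ↔ R) → (¬R → (P ↔ P)))) → ¬(¬P ↔ (Q → (R → Q))) = 1 → 1/6 = 1/6
¬(((R → R) → Q) ∨ ((Q ∨ P) ↔ R)) ↔ (((R ∨ (P → R)) ↔ (¬(P ↔ R) → (¬R → (P ↔ P)))) → ¬(¬P ↔ (Q → (R → Q)))) = 1/3 ↔ 1/6 = 5/6
¬(¬(((R → R) → Q) ∨ ((Q ∨ P) ↔ R)) ↔ (((R ∨ (P → R)) ↔ (¬(P ↔ R) → (¬R → (P ↔ P)))) → ¬(¬P ↔ (Q → (R → Q))))) = ¬5/6 = 1/6

1/6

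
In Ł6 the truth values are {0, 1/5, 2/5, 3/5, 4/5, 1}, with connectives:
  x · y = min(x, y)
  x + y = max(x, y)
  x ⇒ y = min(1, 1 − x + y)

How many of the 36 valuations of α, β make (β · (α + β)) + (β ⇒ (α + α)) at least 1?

value 1: 26 assignments (counts)
value 4/5: 7 assignments
value 3/5: 3 assignments
So 26 of the 36 assignments meet the threshold.

26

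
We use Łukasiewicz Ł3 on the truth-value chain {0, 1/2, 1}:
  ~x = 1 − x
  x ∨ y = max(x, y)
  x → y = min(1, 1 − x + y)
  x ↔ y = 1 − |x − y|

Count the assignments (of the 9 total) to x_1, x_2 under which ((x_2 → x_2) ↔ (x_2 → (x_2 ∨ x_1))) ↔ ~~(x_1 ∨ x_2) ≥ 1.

5

x_1 = 0, x_2 = 0 ↦ 0  <
x_1 = 0, x_2 = 1/2 ↦ 1/2  <
x_1 = 0, x_2 = 1 ↦ 1  ≥
x_1 = 1/2, x_2 = 0 ↦ 1/2  <
x_1 = 1/2, x_2 = 1/2 ↦ 1/2  <
x_1 = 1/2, x_2 = 1 ↦ 1  ≥
x_1 = 1, x_2 = 0 ↦ 1  ≥
x_1 = 1, x_2 = 1/2 ↦ 1  ≥
x_1 = 1, x_2 = 1 ↦ 1  ≥
So 5 of the 9 assignments meet the threshold.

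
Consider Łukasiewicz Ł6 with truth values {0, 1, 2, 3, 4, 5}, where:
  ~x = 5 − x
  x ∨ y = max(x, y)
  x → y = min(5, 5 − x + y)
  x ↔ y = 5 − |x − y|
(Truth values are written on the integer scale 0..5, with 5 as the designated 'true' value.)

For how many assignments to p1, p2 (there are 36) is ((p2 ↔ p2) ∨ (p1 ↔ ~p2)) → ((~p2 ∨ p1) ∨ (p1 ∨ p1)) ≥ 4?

20

value 5: 11 assignments (counts)
value 4: 9 assignments (counts)
value 3: 7 assignments
value 2: 5 assignments
value 1: 3 assignments
value 0: 1 assignment
So 20 of the 36 assignments meet the threshold.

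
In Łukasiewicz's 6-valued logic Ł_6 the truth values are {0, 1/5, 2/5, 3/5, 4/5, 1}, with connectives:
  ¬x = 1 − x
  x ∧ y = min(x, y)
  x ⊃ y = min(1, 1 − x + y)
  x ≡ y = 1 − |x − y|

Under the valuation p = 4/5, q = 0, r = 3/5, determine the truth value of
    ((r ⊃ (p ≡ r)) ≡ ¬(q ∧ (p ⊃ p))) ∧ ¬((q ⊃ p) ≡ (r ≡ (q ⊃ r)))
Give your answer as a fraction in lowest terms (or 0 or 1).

p ≡ r = 4/5 ≡ 3/5 = 4/5
r ⊃ (p ≡ r) = 3/5 ⊃ 4/5 = 1
p ⊃ p = 4/5 ⊃ 4/5 = 1
q ∧ (p ⊃ p) = 0 ∧ 1 = 0
¬(q ∧ (p ⊃ p)) = ¬0 = 1
(r ⊃ (p ≡ r)) ≡ ¬(q ∧ (p ⊃ p)) = 1 ≡ 1 = 1
q ⊃ p = 0 ⊃ 4/5 = 1
q ⊃ r = 0 ⊃ 3/5 = 1
r ≡ (q ⊃ r) = 3/5 ≡ 1 = 3/5
(q ⊃ p) ≡ (r ≡ (q ⊃ r)) = 1 ≡ 3/5 = 3/5
¬((q ⊃ p) ≡ (r ≡ (q ⊃ r))) = ¬3/5 = 2/5
((r ⊃ (p ≡ r)) ≡ ¬(q ∧ (p ⊃ p))) ∧ ¬((q ⊃ p) ≡ (r ≡ (q ⊃ r))) = 1 ∧ 2/5 = 2/5

2/5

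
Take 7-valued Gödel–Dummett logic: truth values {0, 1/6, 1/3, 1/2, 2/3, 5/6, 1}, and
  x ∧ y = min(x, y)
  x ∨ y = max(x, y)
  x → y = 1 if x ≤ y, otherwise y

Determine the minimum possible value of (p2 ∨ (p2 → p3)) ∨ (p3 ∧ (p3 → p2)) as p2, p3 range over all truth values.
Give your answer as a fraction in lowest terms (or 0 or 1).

Take p2 = 1/6, p3 = 0:
p2 → p3 = 1/6 → 0 = 0
p2 ∨ (p2 → p3) = 1/6 ∨ 0 = 1/6
p3 → p2 = 0 → 1/6 = 1
p3 ∧ (p3 → p2) = 0 ∧ 1 = 0
(p2 ∨ (p2 → p3)) ∨ (p3 ∧ (p3 → p2)) = 1/6 ∨ 0 = 1/6
No assignment yields a value below 1/6, so this is the minimum.

1/6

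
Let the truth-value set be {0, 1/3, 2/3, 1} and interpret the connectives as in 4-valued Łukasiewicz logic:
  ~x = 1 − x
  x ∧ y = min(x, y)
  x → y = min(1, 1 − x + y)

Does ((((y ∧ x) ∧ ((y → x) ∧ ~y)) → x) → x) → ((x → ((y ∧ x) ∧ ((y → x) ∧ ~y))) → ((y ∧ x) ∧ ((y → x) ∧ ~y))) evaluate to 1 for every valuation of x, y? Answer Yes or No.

x = 0, y = 0 ↦ 1
x = 0, y = 1/3 ↦ 1
x = 0, y = 2/3 ↦ 1
x = 0, y = 1 ↦ 1
x = 1/3, y = 0 ↦ 1
x = 1/3, y = 1/3 ↦ 1
x = 1/3, y = 2/3 ↦ 1
x = 1/3, y = 1 ↦ 1
x = 2/3, y = 0 ↦ 1
x = 2/3, y = 1/3 ↦ 1
x = 2/3, y = 2/3 ↦ 1
x = 2/3, y = 1 ↦ 1
x = 1, y = 0 ↦ 1
x = 1, y = 1/3 ↦ 1
x = 1, y = 2/3 ↦ 1
x = 1, y = 1 ↦ 1
Every assignment gives a value ≥ 1.

Yes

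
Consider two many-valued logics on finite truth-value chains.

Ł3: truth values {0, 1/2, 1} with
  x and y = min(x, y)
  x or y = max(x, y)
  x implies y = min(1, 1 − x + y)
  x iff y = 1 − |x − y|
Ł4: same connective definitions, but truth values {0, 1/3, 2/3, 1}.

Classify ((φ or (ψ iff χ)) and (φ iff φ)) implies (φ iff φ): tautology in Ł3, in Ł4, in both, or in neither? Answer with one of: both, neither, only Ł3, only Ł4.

both

In Ł3: every assignment gives 1 — tautology.
In Ł4: every assignment gives 1 — tautology.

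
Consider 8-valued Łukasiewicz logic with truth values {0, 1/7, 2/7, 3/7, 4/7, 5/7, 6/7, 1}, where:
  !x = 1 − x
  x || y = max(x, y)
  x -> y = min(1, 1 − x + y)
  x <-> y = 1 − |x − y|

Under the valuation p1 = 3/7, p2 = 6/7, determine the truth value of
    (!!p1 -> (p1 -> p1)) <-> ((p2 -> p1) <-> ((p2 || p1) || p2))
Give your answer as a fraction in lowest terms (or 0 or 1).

!p1 = !3/7 = 4/7
!!p1 = !4/7 = 3/7
p1 -> p1 = 3/7 -> 3/7 = 1
!!p1 -> (p1 -> p1) = 3/7 -> 1 = 1
p2 -> p1 = 6/7 -> 3/7 = 4/7
p2 || p1 = 6/7 || 3/7 = 6/7
(p2 || p1) || p2 = 6/7 || 6/7 = 6/7
(p2 -> p1) <-> ((p2 || p1) || p2) = 4/7 <-> 6/7 = 5/7
(!!p1 -> (p1 -> p1)) <-> ((p2 -> p1) <-> ((p2 || p1) || p2)) = 1 <-> 5/7 = 5/7

5/7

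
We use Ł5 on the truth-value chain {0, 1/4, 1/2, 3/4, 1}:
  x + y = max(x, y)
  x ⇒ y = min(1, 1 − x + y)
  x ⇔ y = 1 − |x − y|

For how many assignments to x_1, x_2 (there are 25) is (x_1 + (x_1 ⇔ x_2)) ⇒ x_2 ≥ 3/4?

value 1: 9 assignments (counts)
value 3/4: 4 assignments (counts)
value 1/2: 6 assignments
value 1/4: 4 assignments
value 0: 2 assignments
So 13 of the 25 assignments meet the threshold.

13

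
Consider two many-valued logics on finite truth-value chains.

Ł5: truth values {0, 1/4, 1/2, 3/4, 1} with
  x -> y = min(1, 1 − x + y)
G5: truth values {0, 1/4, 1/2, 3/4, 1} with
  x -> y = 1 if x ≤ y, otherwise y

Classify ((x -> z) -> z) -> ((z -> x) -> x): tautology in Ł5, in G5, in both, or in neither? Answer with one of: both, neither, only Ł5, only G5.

In Ł5: every assignment gives 1 — tautology.
In G5: at x = 1/4, z = 0 the value is 1/4 — not a tautology.

only Ł5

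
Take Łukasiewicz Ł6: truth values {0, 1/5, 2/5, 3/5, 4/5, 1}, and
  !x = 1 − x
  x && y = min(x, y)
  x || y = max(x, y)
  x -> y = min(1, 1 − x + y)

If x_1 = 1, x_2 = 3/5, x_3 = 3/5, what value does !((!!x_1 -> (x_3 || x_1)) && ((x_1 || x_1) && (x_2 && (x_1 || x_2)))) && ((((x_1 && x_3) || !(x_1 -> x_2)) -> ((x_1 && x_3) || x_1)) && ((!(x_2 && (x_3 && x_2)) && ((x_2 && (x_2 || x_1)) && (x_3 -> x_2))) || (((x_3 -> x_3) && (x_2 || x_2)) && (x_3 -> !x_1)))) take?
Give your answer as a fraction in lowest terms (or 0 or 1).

2/5

!x_1 = !1 = 0
!!x_1 = !0 = 1
x_3 || x_1 = 3/5 || 1 = 1
!!x_1 -> (x_3 || x_1) = 1 -> 1 = 1
x_1 || x_1 = 1 || 1 = 1
x_1 || x_2 = 1 || 3/5 = 1
x_2 && (x_1 || x_2) = 3/5 && 1 = 3/5
(x_1 || x_1) && (x_2 && (x_1 || x_2)) = 1 && 3/5 = 3/5
(!!x_1 -> (x_3 || x_1)) && ((x_1 || x_1) && (x_2 && (x_1 || x_2))) = 1 && 3/5 = 3/5
!((!!x_1 -> (x_3 || x_1)) && ((x_1 || x_1) && (x_2 && (x_1 || x_2)))) = !3/5 = 2/5
x_1 && x_3 = 1 && 3/5 = 3/5
x_1 -> x_2 = 1 -> 3/5 = 3/5
!(x_1 -> x_2) = !3/5 = 2/5
(x_1 && x_3) || !(x_1 -> x_2) = 3/5 || 2/5 = 3/5
x_1 && x_3 = 1 && 3/5 = 3/5
(x_1 && x_3) || x_1 = 3/5 || 1 = 1
((x_1 && x_3) || !(x_1 -> x_2)) -> ((x_1 && x_3) || x_1) = 3/5 -> 1 = 1
x_3 && x_2 = 3/5 && 3/5 = 3/5
x_2 && (x_3 && x_2) = 3/5 && 3/5 = 3/5
!(x_2 && (x_3 && x_2)) = !3/5 = 2/5
x_2 || x_1 = 3/5 || 1 = 1
x_2 && (x_2 || x_1) = 3/5 && 1 = 3/5
x_3 -> x_2 = 3/5 -> 3/5 = 1
(x_2 && (x_2 || x_1)) && (x_3 -> x_2) = 3/5 && 1 = 3/5
!(x_2 && (x_3 && x_2)) && ((x_2 && (x_2 || x_1)) && (x_3 -> x_2)) = 2/5 && 3/5 = 2/5
x_3 -> x_3 = 3/5 -> 3/5 = 1
x_2 || x_2 = 3/5 || 3/5 = 3/5
(x_3 -> x_3) && (x_2 || x_2) = 1 && 3/5 = 3/5
!x_1 = !1 = 0
x_3 -> !x_1 = 3/5 -> 0 = 2/5
((x_3 -> x_3) && (x_2 || x_2)) && (x_3 -> !x_1) = 3/5 && 2/5 = 2/5
(!(x_2 && (x_3 && x_2)) && ((x_2 && (x_2 || x_1)) && (x_3 -> x_2))) || (((x_3 -> x_3) && (x_2 || x_2)) && (x_3 -> !x_1)) = 2/5 || 2/5 = 2/5
(((x_1 && x_3) || !(x_1 -> x_2)) -> ((x_1 && x_3) || x_1)) && ((!(x_2 && (x_3 && x_2)) && ((x_2 && (x_2 || x_1)) && (x_3 -> x_2))) || (((x_3 -> x_3) && (x_2 || x_2)) && (x_3 -> !x_1))) = 1 && 2/5 = 2/5
!((!!x_1 -> (x_3 || x_1)) && ((x_1 || x_1) && (x_2 && (x_1 || x_2)))) && ((((x_1 && x_3) || !(x_1 -> x_2)) -> ((x_1 && x_3) || x_1)) && ((!(x_2 && (x_3 && x_2)) && ((x_2 && (x_2 || x_1)) && (x_3 -> x_2))) || (((x_3 -> x_3) && (x_2 || x_2)) && (x_3 -> !x_1)))) = 2/5 && 2/5 = 2/5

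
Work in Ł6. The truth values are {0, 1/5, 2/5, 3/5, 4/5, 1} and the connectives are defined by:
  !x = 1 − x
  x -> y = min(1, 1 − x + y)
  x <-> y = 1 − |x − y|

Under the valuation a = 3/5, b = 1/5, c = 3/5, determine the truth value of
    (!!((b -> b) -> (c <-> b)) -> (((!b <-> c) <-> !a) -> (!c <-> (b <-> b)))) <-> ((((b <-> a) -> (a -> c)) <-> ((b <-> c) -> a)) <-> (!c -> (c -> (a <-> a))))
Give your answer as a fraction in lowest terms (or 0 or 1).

b -> b = 1/5 -> 1/5 = 1
c <-> b = 3/5 <-> 1/5 = 3/5
(b -> b) -> (c <-> b) = 1 -> 3/5 = 3/5
!((b -> b) -> (c <-> b)) = !3/5 = 2/5
!!((b -> b) -> (c <-> b)) = !2/5 = 3/5
!b = !1/5 = 4/5
!b <-> c = 4/5 <-> 3/5 = 4/5
!a = !3/5 = 2/5
(!b <-> c) <-> !a = 4/5 <-> 2/5 = 3/5
!c = !3/5 = 2/5
b <-> b = 1/5 <-> 1/5 = 1
!c <-> (b <-> b) = 2/5 <-> 1 = 2/5
((!b <-> c) <-> !a) -> (!c <-> (b <-> b)) = 3/5 -> 2/5 = 4/5
!!((b -> b) -> (c <-> b)) -> (((!b <-> c) <-> !a) -> (!c <-> (b <-> b))) = 3/5 -> 4/5 = 1
b <-> a = 1/5 <-> 3/5 = 3/5
a -> c = 3/5 -> 3/5 = 1
(b <-> a) -> (a -> c) = 3/5 -> 1 = 1
b <-> c = 1/5 <-> 3/5 = 3/5
(b <-> c) -> a = 3/5 -> 3/5 = 1
((b <-> a) -> (a -> c)) <-> ((b <-> c) -> a) = 1 <-> 1 = 1
!c = !3/5 = 2/5
a <-> a = 3/5 <-> 3/5 = 1
c -> (a <-> a) = 3/5 -> 1 = 1
!c -> (c -> (a <-> a)) = 2/5 -> 1 = 1
(((b <-> a) -> (a -> c)) <-> ((b <-> c) -> a)) <-> (!c -> (c -> (a <-> a))) = 1 <-> 1 = 1
(!!((b -> b) -> (c <-> b)) -> (((!b <-> c) <-> !a) -> (!c <-> (b <-> b)))) <-> ((((b <-> a) -> (a -> c)) <-> ((b <-> c) -> a)) <-> (!c -> (c -> (a <-> a)))) = 1 <-> 1 = 1

1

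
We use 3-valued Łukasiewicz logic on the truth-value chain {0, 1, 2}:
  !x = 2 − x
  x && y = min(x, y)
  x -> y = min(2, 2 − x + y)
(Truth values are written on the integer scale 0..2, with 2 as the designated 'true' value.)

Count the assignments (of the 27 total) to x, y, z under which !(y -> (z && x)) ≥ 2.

value 2: 5 assignments (counts)
value 1: 8 assignments
value 0: 14 assignments
So 5 of the 27 assignments meet the threshold.

5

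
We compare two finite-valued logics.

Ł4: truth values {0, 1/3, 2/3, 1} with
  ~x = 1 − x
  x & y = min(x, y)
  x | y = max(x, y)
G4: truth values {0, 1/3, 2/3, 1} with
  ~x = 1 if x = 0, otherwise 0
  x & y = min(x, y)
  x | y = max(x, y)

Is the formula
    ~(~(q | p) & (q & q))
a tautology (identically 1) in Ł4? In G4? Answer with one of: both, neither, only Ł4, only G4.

In Ł4: at p = 0, q = 1/3 the value is 2/3 — not a tautology.
In G4: every assignment gives 1 — tautology.

only G4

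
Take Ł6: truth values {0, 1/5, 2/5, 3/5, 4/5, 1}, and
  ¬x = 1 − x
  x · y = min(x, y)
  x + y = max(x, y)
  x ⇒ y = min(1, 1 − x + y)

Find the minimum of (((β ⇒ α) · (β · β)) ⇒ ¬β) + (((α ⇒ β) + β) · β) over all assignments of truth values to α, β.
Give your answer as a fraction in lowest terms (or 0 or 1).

Take α = 1/5, β = 3/5:
β ⇒ α = 3/5 ⇒ 1/5 = 3/5
β · β = 3/5 · 3/5 = 3/5
(β ⇒ α) · (β · β) = 3/5 · 3/5 = 3/5
¬β = ¬3/5 = 2/5
((β ⇒ α) · (β · β)) ⇒ ¬β = 3/5 ⇒ 2/5 = 4/5
α ⇒ β = 1/5 ⇒ 3/5 = 1
(α ⇒ β) + β = 1 + 3/5 = 1
((α ⇒ β) + β) · β = 1 · 3/5 = 3/5
(((β ⇒ α) · (β · β)) ⇒ ¬β) + (((α ⇒ β) + β) · β) = 4/5 + 3/5 = 4/5
No assignment yields a value below 4/5, so this is the minimum.

4/5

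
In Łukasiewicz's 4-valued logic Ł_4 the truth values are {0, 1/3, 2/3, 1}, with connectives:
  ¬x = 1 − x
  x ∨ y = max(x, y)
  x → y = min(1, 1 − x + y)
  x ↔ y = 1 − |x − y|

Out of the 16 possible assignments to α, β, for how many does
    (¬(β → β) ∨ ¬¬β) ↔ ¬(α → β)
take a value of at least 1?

α = 0, β = 0 ↦ 1  ≥
α = 0, β = 1/3 ↦ 2/3  <
α = 0, β = 2/3 ↦ 1/3  <
α = 0, β = 1 ↦ 0  <
α = 1/3, β = 0 ↦ 2/3  <
α = 1/3, β = 1/3 ↦ 2/3  <
α = 1/3, β = 2/3 ↦ 1/3  <
α = 1/3, β = 1 ↦ 0  <
α = 2/3, β = 0 ↦ 1/3  <
α = 2/3, β = 1/3 ↦ 1  ≥
α = 2/3, β = 2/3 ↦ 1/3  <
α = 2/3, β = 1 ↦ 0  <
α = 1, β = 0 ↦ 0  <
α = 1, β = 1/3 ↦ 2/3  <
α = 1, β = 2/3 ↦ 2/3  <
α = 1, β = 1 ↦ 0  <
So 2 of the 16 assignments meet the threshold.

2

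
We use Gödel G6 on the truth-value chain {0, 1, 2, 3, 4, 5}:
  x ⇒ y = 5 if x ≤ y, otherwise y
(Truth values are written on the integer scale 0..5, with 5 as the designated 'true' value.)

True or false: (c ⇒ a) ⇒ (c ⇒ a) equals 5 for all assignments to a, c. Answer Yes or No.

Yes

At a = 3, c = 3, for instance:
c ⇒ a = 3 ⇒ 3 = 5
(c ⇒ a) ⇒ (c ⇒ a) = 5 ⇒ 5 = 5
and checking the remaining 35 assignments likewise gives ≥ 5 in every case.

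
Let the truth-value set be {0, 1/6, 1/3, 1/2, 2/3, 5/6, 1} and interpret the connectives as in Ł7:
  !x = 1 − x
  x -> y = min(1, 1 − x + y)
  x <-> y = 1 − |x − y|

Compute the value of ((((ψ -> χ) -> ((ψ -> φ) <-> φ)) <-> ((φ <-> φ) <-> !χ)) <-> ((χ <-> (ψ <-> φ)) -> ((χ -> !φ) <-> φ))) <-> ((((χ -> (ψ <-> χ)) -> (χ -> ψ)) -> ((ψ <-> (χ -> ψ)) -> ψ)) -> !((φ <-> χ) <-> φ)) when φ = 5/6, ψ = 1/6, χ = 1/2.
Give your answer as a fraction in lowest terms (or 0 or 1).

1/2

ψ -> χ = 1/6 -> 1/2 = 1
ψ -> φ = 1/6 -> 5/6 = 1
(ψ -> φ) <-> φ = 1 <-> 5/6 = 5/6
(ψ -> χ) -> ((ψ -> φ) <-> φ) = 1 -> 5/6 = 5/6
φ <-> φ = 5/6 <-> 5/6 = 1
!χ = !1/2 = 1/2
(φ <-> φ) <-> !χ = 1 <-> 1/2 = 1/2
((ψ -> χ) -> ((ψ -> φ) <-> φ)) <-> ((φ <-> φ) <-> !χ) = 5/6 <-> 1/2 = 2/3
ψ <-> φ = 1/6 <-> 5/6 = 1/3
χ <-> (ψ <-> φ) = 1/2 <-> 1/3 = 5/6
!φ = !5/6 = 1/6
χ -> !φ = 1/2 -> 1/6 = 2/3
(χ -> !φ) <-> φ = 2/3 <-> 5/6 = 5/6
(χ <-> (ψ <-> φ)) -> ((χ -> !φ) <-> φ) = 5/6 -> 5/6 = 1
(((ψ -> χ) -> ((ψ -> φ) <-> φ)) <-> ((φ <-> φ) <-> !χ)) <-> ((χ <-> (ψ <-> φ)) -> ((χ -> !φ) <-> φ)) = 2/3 <-> 1 = 2/3
ψ <-> χ = 1/6 <-> 1/2 = 2/3
χ -> (ψ <-> χ) = 1/2 -> 2/3 = 1
χ -> ψ = 1/2 -> 1/6 = 2/3
(χ -> (ψ <-> χ)) -> (χ -> ψ) = 1 -> 2/3 = 2/3
χ -> ψ = 1/2 -> 1/6 = 2/3
ψ <-> (χ -> ψ) = 1/6 <-> 2/3 = 1/2
(ψ <-> (χ -> ψ)) -> ψ = 1/2 -> 1/6 = 2/3
((χ -> (ψ <-> χ)) -> (χ -> ψ)) -> ((ψ <-> (χ -> ψ)) -> ψ) = 2/3 -> 2/3 = 1
φ <-> χ = 5/6 <-> 1/2 = 2/3
(φ <-> χ) <-> φ = 2/3 <-> 5/6 = 5/6
!((φ <-> χ) <-> φ) = !5/6 = 1/6
(((χ -> (ψ <-> χ)) -> (χ -> ψ)) -> ((ψ <-> (χ -> ψ)) -> ψ)) -> !((φ <-> χ) <-> φ) = 1 -> 1/6 = 1/6
((((ψ -> χ) -> ((ψ -> φ) <-> φ)) <-> ((φ <-> φ) <-> !χ)) <-> ((χ <-> (ψ <-> φ)) -> ((χ -> !φ) <-> φ))) <-> ((((χ -> (ψ <-> χ)) -> (χ -> ψ)) -> ((ψ <-> (χ -> ψ)) -> ψ)) -> !((φ <-> χ) <-> φ)) = 2/3 <-> 1/6 = 1/2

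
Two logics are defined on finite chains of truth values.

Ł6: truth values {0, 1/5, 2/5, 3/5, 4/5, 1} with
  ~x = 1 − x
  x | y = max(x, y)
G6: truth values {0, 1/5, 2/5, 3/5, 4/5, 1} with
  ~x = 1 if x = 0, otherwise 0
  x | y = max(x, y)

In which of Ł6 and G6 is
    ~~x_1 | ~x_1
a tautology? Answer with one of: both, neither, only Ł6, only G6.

In Ł6: at x_1 = 1/5 the value is 4/5 — not a tautology.
In G6: every assignment gives 1 — tautology.

only G6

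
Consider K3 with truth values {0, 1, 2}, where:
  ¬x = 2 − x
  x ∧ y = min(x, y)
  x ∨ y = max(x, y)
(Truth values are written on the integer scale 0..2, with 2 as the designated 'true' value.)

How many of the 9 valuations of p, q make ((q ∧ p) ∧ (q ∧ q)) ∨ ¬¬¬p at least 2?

p = 0, q = 0 ↦ 2  ≥
p = 0, q = 1 ↦ 2  ≥
p = 0, q = 2 ↦ 2  ≥
p = 1, q = 0 ↦ 1  <
p = 1, q = 1 ↦ 1  <
p = 1, q = 2 ↦ 1  <
p = 2, q = 0 ↦ 0  <
p = 2, q = 1 ↦ 1  <
p = 2, q = 2 ↦ 2  ≥
So 4 of the 9 assignments meet the threshold.

4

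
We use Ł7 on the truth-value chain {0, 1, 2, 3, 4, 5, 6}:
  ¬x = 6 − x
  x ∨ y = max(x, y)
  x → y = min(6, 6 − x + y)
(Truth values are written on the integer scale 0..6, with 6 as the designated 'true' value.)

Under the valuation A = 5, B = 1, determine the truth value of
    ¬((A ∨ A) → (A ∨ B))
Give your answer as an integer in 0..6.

0

A ∨ A = 5 ∨ 5 = 5
A ∨ B = 5 ∨ 1 = 5
(A ∨ A) → (A ∨ B) = 5 → 5 = 6
¬((A ∨ A) → (A ∨ B)) = ¬6 = 0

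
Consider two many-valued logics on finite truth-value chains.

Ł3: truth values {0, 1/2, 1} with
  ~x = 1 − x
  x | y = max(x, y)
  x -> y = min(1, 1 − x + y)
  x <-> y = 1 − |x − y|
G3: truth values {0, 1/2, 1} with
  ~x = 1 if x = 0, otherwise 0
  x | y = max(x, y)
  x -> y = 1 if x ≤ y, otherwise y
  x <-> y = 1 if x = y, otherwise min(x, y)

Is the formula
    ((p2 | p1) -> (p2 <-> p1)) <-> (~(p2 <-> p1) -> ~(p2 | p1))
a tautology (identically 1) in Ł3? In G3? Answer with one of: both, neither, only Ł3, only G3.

In Ł3: every assignment gives 1 — tautology.
In G3: at p1 = 1/2, p2 = 1 the value is 1/2 — not a tautology.

only Ł3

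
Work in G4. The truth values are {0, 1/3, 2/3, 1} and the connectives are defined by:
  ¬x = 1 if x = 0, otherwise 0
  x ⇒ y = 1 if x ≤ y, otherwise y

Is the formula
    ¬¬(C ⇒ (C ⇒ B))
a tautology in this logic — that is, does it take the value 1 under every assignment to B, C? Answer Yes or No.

Counterexample: take B = 0, C = 1/3.
C ⇒ B = 1/3 ⇒ 0 = 0
C ⇒ (C ⇒ B) = 1/3 ⇒ 0 = 0
¬(C ⇒ (C ⇒ B)) = ¬0 = 1
¬¬(C ⇒ (C ⇒ B)) = ¬1 = 0
This gives 0 ≠ 1.

No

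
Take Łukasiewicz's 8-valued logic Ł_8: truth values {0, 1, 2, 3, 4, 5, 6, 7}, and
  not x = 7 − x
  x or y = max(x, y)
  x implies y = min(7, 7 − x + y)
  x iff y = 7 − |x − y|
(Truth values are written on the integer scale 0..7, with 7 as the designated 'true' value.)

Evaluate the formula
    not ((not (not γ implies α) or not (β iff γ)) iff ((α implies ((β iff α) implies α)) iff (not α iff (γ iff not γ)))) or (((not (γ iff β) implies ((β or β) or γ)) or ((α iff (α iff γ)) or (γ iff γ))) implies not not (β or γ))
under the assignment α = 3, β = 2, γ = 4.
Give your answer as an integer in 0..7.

4

not γ = not 4 = 3
not γ implies α = 3 implies 3 = 7
not (not γ implies α) = not 7 = 0
β iff γ = 2 iff 4 = 5
not (β iff γ) = not 5 = 2
not (not γ implies α) or not (β iff γ) = 0 or 2 = 2
β iff α = 2 iff 3 = 6
(β iff α) implies α = 6 implies 3 = 4
α implies ((β iff α) implies α) = 3 implies 4 = 7
not α = not 3 = 4
not γ = not 4 = 3
γ iff not γ = 4 iff 3 = 6
not α iff (γ iff not γ) = 4 iff 6 = 5
(α implies ((β iff α) implies α)) iff (not α iff (γ iff not γ)) = 7 iff 5 = 5
(not (not γ implies α) or not (β iff γ)) iff ((α implies ((β iff α) implies α)) iff (not α iff (γ iff not γ))) = 2 iff 5 = 4
not ((not (not γ implies α) or not (β iff γ)) iff ((α implies ((β iff α) implies α)) iff (not α iff (γ iff not γ)))) = not 4 = 3
γ iff β = 4 iff 2 = 5
not (γ iff β) = not 5 = 2
β or β = 2 or 2 = 2
(β or β) or γ = 2 or 4 = 4
not (γ iff β) implies ((β or β) or γ) = 2 implies 4 = 7
α iff γ = 3 iff 4 = 6
α iff (α iff γ) = 3 iff 6 = 4
γ iff γ = 4 iff 4 = 7
(α iff (α iff γ)) or (γ iff γ) = 4 or 7 = 7
(not (γ iff β) implies ((β or β) or γ)) or ((α iff (α iff γ)) or (γ iff γ)) = 7 or 7 = 7
β or γ = 2 or 4 = 4
not (β or γ) = not 4 = 3
not not (β or γ) = not 3 = 4
((not (γ iff β) implies ((β or β) or γ)) or ((α iff (α iff γ)) or (γ iff γ))) implies not not (β or γ) = 7 implies 4 = 4
not ((not (not γ implies α) or not (β iff γ)) iff ((α implies ((β iff α) implies α)) iff (not α iff (γ iff not γ)))) or (((not (γ iff β) implies ((β or β) or γ)) or ((α iff (α iff γ)) or (γ iff γ))) implies not not (β or γ)) = 3 or 4 = 4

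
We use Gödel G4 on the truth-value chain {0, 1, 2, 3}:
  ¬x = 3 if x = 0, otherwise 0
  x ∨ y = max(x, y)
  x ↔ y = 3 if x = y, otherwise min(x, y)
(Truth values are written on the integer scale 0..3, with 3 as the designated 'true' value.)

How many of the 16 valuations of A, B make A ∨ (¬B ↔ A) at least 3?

A = 0, B = 0 ↦ 0  <
A = 0, B = 1 ↦ 3  ≥
A = 0, B = 2 ↦ 3  ≥
A = 0, B = 3 ↦ 3  ≥
A = 1, B = 0 ↦ 1  <
A = 1, B = 1 ↦ 1  <
A = 1, B = 2 ↦ 1  <
A = 1, B = 3 ↦ 1  <
A = 2, B = 0 ↦ 2  <
A = 2, B = 1 ↦ 2  <
A = 2, B = 2 ↦ 2  <
A = 2, B = 3 ↦ 2  <
A = 3, B = 0 ↦ 3  ≥
A = 3, B = 1 ↦ 3  ≥
A = 3, B = 2 ↦ 3  ≥
A = 3, B = 3 ↦ 3  ≥
So 7 of the 16 assignments meet the threshold.

7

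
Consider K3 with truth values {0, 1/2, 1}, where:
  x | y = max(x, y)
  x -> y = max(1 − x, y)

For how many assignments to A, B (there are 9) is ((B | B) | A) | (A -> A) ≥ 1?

A = 0, B = 0 ↦ 1  ≥
A = 0, B = 1/2 ↦ 1  ≥
A = 0, B = 1 ↦ 1  ≥
A = 1/2, B = 0 ↦ 1/2  <
A = 1/2, B = 1/2 ↦ 1/2  <
A = 1/2, B = 1 ↦ 1  ≥
A = 1, B = 0 ↦ 1  ≥
A = 1, B = 1/2 ↦ 1  ≥
A = 1, B = 1 ↦ 1  ≥
So 7 of the 9 assignments meet the threshold.

7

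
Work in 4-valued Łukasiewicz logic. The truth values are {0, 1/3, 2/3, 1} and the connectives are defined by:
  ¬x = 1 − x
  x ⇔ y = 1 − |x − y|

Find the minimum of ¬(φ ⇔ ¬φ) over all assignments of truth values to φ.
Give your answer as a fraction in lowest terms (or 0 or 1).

Take φ = 1/3:
¬φ = ¬1/3 = 2/3
φ ⇔ ¬φ = 1/3 ⇔ 2/3 = 2/3
¬(φ ⇔ ¬φ) = ¬2/3 = 1/3
No assignment yields a value below 1/3, so this is the minimum.

1/3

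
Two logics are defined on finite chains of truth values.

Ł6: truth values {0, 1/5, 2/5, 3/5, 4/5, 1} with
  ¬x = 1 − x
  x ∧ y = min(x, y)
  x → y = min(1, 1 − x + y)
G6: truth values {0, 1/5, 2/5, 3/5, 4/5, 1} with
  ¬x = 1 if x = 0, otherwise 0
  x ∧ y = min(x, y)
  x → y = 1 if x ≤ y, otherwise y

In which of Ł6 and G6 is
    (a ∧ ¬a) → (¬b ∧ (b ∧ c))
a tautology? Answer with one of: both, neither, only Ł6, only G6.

only G6

In Ł6: at a = 1/5, b = 0, c = 0 the value is 4/5 — not a tautology.
In G6: every assignment gives 1 — tautology.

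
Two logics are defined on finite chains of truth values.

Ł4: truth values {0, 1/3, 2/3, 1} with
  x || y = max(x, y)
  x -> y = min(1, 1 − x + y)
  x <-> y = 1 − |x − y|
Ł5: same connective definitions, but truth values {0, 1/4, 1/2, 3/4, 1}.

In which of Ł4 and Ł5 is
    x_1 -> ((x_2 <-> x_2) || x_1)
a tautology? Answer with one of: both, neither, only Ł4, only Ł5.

In Ł4: every assignment gives 1 — tautology.
In Ł5: every assignment gives 1 — tautology.

both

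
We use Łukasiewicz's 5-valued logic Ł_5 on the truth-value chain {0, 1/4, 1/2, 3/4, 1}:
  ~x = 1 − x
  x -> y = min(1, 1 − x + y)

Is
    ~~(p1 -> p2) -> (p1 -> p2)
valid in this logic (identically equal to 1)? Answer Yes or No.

At p1 = 1/4, p2 = 1, for instance:
p1 -> p2 = 1/4 -> 1 = 1
~(p1 -> p2) = ~1 = 0
~~(p1 -> p2) = ~0 = 1
~~(p1 -> p2) -> (p1 -> p2) = 1 -> 1 = 1
and checking the remaining 24 assignments likewise gives ≥ 1 in every case.

Yes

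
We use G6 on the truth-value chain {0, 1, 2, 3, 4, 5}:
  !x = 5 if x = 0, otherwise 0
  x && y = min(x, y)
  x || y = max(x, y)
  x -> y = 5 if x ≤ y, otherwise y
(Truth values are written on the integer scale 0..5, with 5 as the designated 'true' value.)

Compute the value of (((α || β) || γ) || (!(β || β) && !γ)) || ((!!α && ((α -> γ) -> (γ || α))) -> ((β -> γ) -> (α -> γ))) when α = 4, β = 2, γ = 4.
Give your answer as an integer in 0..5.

5

α || β = 4 || 2 = 4
(α || β) || γ = 4 || 4 = 4
β || β = 2 || 2 = 2
!(β || β) = !2 = 0
!γ = !4 = 0
!(β || β) && !γ = 0 && 0 = 0
((α || β) || γ) || (!(β || β) && !γ) = 4 || 0 = 4
!α = !4 = 0
!!α = !0 = 5
α -> γ = 4 -> 4 = 5
γ || α = 4 || 4 = 4
(α -> γ) -> (γ || α) = 5 -> 4 = 4
!!α && ((α -> γ) -> (γ || α)) = 5 && 4 = 4
β -> γ = 2 -> 4 = 5
α -> γ = 4 -> 4 = 5
(β -> γ) -> (α -> γ) = 5 -> 5 = 5
(!!α && ((α -> γ) -> (γ || α))) -> ((β -> γ) -> (α -> γ)) = 4 -> 5 = 5
(((α || β) || γ) || (!(β || β) && !γ)) || ((!!α && ((α -> γ) -> (γ || α))) -> ((β -> γ) -> (α -> γ))) = 4 || 5 = 5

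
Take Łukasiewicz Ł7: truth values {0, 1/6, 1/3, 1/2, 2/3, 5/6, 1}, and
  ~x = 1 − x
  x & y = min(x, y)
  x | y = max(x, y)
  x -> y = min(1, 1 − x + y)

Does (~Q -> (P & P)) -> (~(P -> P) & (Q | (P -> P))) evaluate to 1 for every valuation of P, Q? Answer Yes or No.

Counterexample: take P = 0, Q = 1/6.
~Q = ~1/6 = 5/6
P & P = 0 & 0 = 0
~Q -> (P & P) = 5/6 -> 0 = 1/6
P -> P = 0 -> 0 = 1
~(P -> P) = ~1 = 0
P -> P = 0 -> 0 = 1
Q | (P -> P) = 1/6 | 1 = 1
~(P -> P) & (Q | (P -> P)) = 0 & 1 = 0
(~Q -> (P & P)) -> (~(P -> P) & (Q | (P -> P))) = 1/6 -> 0 = 5/6
This gives 5/6 ≠ 1.

No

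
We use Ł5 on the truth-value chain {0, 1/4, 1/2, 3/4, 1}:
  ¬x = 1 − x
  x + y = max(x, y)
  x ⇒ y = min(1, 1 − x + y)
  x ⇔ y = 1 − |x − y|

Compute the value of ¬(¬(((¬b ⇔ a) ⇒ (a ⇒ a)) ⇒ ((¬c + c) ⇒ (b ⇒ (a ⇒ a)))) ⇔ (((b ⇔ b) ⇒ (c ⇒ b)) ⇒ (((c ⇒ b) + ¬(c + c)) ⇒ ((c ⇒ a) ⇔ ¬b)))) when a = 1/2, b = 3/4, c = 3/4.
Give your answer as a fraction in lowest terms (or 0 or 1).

1/2

¬b = ¬3/4 = 1/4
¬b ⇔ a = 1/4 ⇔ 1/2 = 3/4
a ⇒ a = 1/2 ⇒ 1/2 = 1
(¬b ⇔ a) ⇒ (a ⇒ a) = 3/4 ⇒ 1 = 1
¬c = ¬3/4 = 1/4
¬c + c = 1/4 + 3/4 = 3/4
a ⇒ a = 1/2 ⇒ 1/2 = 1
b ⇒ (a ⇒ a) = 3/4 ⇒ 1 = 1
(¬c + c) ⇒ (b ⇒ (a ⇒ a)) = 3/4 ⇒ 1 = 1
((¬b ⇔ a) ⇒ (a ⇒ a)) ⇒ ((¬c + c) ⇒ (b ⇒ (a ⇒ a))) = 1 ⇒ 1 = 1
¬(((¬b ⇔ a) ⇒ (a ⇒ a)) ⇒ ((¬c + c) ⇒ (b ⇒ (a ⇒ a)))) = ¬1 = 0
b ⇔ b = 3/4 ⇔ 3/4 = 1
c ⇒ b = 3/4 ⇒ 3/4 = 1
(b ⇔ b) ⇒ (c ⇒ b) = 1 ⇒ 1 = 1
c ⇒ b = 3/4 ⇒ 3/4 = 1
c + c = 3/4 + 3/4 = 3/4
¬(c + c) = ¬3/4 = 1/4
(c ⇒ b) + ¬(c + c) = 1 + 1/4 = 1
c ⇒ a = 3/4 ⇒ 1/2 = 3/4
¬b = ¬3/4 = 1/4
(c ⇒ a) ⇔ ¬b = 3/4 ⇔ 1/4 = 1/2
((c ⇒ b) + ¬(c + c)) ⇒ ((c ⇒ a) ⇔ ¬b) = 1 ⇒ 1/2 = 1/2
((b ⇔ b) ⇒ (c ⇒ b)) ⇒ (((c ⇒ b) + ¬(c + c)) ⇒ ((c ⇒ a) ⇔ ¬b)) = 1 ⇒ 1/2 = 1/2
¬(((¬b ⇔ a) ⇒ (a ⇒ a)) ⇒ ((¬c + c) ⇒ (b ⇒ (a ⇒ a)))) ⇔ (((b ⇔ b) ⇒ (c ⇒ b)) ⇒ (((c ⇒ b) + ¬(c + c)) ⇒ ((c ⇒ a) ⇔ ¬b))) = 0 ⇔ 1/2 = 1/2
¬(¬(((¬b ⇔ a) ⇒ (a ⇒ a)) ⇒ ((¬c + c) ⇒ (b ⇒ (a ⇒ a)))) ⇔ (((b ⇔ b) ⇒ (c ⇒ b)) ⇒ (((c ⇒ b) + ¬(c + c)) ⇒ ((c ⇒ a) ⇔ ¬b)))) = ¬1/2 = 1/2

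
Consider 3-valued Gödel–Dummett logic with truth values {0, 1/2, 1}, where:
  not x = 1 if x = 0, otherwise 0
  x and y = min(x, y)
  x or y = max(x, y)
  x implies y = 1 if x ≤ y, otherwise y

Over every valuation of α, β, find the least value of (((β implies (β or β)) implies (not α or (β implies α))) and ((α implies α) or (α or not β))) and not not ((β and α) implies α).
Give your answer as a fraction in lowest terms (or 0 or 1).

1/2

Take α = 1/2, β = 1:
β or β = 1 or 1 = 1
β implies (β or β) = 1 implies 1 = 1
not α = not 1/2 = 0
β implies α = 1 implies 1/2 = 1/2
not α or (β implies α) = 0 or 1/2 = 1/2
(β implies (β or β)) implies (not α or (β implies α)) = 1 implies 1/2 = 1/2
α implies α = 1/2 implies 1/2 = 1
not β = not 1 = 0
α or not β = 1/2 or 0 = 1/2
(α implies α) or (α or not β) = 1 or 1/2 = 1
((β implies (β or β)) implies (not α or (β implies α))) and ((α implies α) or (α or not β)) = 1/2 and 1 = 1/2
β and α = 1 and 1/2 = 1/2
(β and α) implies α = 1/2 implies 1/2 = 1
not ((β and α) implies α) = not 1 = 0
not not ((β and α) implies α) = not 0 = 1
(((β implies (β or β)) implies (not α or (β implies α))) and ((α implies α) or (α or not β))) and not not ((β and α) implies α) = 1/2 and 1 = 1/2
No assignment yields a value below 1/2, so this is the minimum.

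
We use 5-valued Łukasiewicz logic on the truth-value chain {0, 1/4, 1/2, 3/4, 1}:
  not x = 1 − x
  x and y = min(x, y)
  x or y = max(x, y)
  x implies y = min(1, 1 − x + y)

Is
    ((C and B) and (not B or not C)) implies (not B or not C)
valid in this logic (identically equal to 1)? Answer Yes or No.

Yes

At B = 0, C = 1/2, for instance:
C and B = 1/2 and 0 = 0
not B = not 0 = 1
not C = not 1/2 = 1/2
not B or not C = 1 or 1/2 = 1
(C and B) and (not B or not C) = 0 and 1 = 0
((C and B) and (not B or not C)) implies (not B or not C) = 0 implies 1 = 1
and checking the remaining 24 assignments likewise gives ≥ 1 in every case.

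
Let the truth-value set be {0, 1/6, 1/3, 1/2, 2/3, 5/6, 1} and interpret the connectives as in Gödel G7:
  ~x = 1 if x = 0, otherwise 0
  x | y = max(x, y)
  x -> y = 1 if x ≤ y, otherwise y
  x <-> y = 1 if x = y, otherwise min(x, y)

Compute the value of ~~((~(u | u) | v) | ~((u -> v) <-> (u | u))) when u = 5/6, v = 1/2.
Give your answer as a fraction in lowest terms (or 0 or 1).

u | u = 5/6 | 5/6 = 5/6
~(u | u) = ~5/6 = 0
~(u | u) | v = 0 | 1/2 = 1/2
u -> v = 5/6 -> 1/2 = 1/2
u | u = 5/6 | 5/6 = 5/6
(u -> v) <-> (u | u) = 1/2 <-> 5/6 = 1/2
~((u -> v) <-> (u | u)) = ~1/2 = 0
(~(u | u) | v) | ~((u -> v) <-> (u | u)) = 1/2 | 0 = 1/2
~((~(u | u) | v) | ~((u -> v) <-> (u | u))) = ~1/2 = 0
~~((~(u | u) | v) | ~((u -> v) <-> (u | u))) = ~0 = 1

1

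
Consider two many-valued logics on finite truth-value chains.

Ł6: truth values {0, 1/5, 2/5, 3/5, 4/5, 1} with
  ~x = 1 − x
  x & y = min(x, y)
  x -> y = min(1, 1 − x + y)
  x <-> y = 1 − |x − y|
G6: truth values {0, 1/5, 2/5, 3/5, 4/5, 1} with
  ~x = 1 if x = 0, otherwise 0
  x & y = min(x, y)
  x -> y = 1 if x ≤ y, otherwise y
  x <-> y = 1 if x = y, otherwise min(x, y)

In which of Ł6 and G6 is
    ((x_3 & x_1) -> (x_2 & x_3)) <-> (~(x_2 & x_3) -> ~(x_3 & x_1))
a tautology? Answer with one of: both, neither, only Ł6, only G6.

In Ł6: every assignment gives 1 — tautology.
In G6: at x_1 = 2/5, x_2 = 1/5, x_3 = 2/5 the value is 1/5 — not a tautology.

only Ł6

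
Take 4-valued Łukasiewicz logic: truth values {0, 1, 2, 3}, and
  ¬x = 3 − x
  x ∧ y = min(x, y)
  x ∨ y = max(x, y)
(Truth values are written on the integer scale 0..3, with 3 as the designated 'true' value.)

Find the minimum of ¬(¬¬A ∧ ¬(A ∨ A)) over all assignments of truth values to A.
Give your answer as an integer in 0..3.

2

Take A = 1:
¬A = ¬1 = 2
¬¬A = ¬2 = 1
A ∨ A = 1 ∨ 1 = 1
¬(A ∨ A) = ¬1 = 2
¬¬A ∧ ¬(A ∨ A) = 1 ∧ 2 = 1
¬(¬¬A ∧ ¬(A ∨ A)) = ¬1 = 2
No assignment yields a value below 2, so this is the minimum.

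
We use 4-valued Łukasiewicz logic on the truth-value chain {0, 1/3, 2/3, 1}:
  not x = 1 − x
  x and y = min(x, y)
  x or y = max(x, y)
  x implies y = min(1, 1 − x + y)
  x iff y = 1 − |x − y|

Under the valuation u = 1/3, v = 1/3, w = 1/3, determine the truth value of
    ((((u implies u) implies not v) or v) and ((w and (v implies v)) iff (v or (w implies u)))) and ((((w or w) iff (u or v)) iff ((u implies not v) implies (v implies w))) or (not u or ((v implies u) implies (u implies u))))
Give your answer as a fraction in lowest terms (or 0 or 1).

u implies u = 1/3 implies 1/3 = 1
not v = not 1/3 = 2/3
(u implies u) implies not v = 1 implies 2/3 = 2/3
((u implies u) implies not v) or v = 2/3 or 1/3 = 2/3
v implies v = 1/3 implies 1/3 = 1
w and (v implies v) = 1/3 and 1 = 1/3
w implies u = 1/3 implies 1/3 = 1
v or (w implies u) = 1/3 or 1 = 1
(w and (v implies v)) iff (v or (w implies u)) = 1/3 iff 1 = 1/3
(((u implies u) implies not v) or v) and ((w and (v implies v)) iff (v or (w implies u))) = 2/3 and 1/3 = 1/3
w or w = 1/3 or 1/3 = 1/3
u or v = 1/3 or 1/3 = 1/3
(w or w) iff (u or v) = 1/3 iff 1/3 = 1
not v = not 1/3 = 2/3
u implies not v = 1/3 implies 2/3 = 1
v implies w = 1/3 implies 1/3 = 1
(u implies not v) implies (v implies w) = 1 implies 1 = 1
((w or w) iff (u or v)) iff ((u implies not v) implies (v implies w)) = 1 iff 1 = 1
not u = not 1/3 = 2/3
v implies u = 1/3 implies 1/3 = 1
u implies u = 1/3 implies 1/3 = 1
(v implies u) implies (u implies u) = 1 implies 1 = 1
not u or ((v implies u) implies (u implies u)) = 2/3 or 1 = 1
(((w or w) iff (u or v)) iff ((u implies not v) implies (v implies w))) or (not u or ((v implies u) implies (u implies u))) = 1 or 1 = 1
((((u implies u) implies not v) or v) and ((w and (v implies v)) iff (v or (w implies u)))) and ((((w or w) iff (u or v)) iff ((u implies not v) implies (v implies w))) or (not u or ((v implies u) implies (u implies u)))) = 1/3 and 1 = 1/3

1/3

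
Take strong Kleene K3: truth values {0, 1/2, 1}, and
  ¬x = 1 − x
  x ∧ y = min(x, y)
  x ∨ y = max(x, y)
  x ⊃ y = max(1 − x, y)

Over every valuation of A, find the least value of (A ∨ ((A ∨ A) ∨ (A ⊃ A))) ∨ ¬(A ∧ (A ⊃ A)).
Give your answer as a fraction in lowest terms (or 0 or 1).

Take A = 1/2:
A ∨ A = 1/2 ∨ 1/2 = 1/2
A ⊃ A = 1/2 ⊃ 1/2 = 1/2
(A ∨ A) ∨ (A ⊃ A) = 1/2 ∨ 1/2 = 1/2
A ∨ ((A ∨ A) ∨ (A ⊃ A)) = 1/2 ∨ 1/2 = 1/2
A ⊃ A = 1/2 ⊃ 1/2 = 1/2
A ∧ (A ⊃ A) = 1/2 ∧ 1/2 = 1/2
¬(A ∧ (A ⊃ A)) = ¬1/2 = 1/2
(A ∨ ((A ∨ A) ∨ (A ⊃ A))) ∨ ¬(A ∧ (A ⊃ A)) = 1/2 ∨ 1/2 = 1/2
No assignment yields a value below 1/2, so this is the minimum.

1/2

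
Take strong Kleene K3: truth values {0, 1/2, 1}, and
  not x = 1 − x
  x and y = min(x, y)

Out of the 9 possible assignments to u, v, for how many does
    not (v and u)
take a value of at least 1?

u = 0, v = 0 ↦ 1  ≥
u = 0, v = 1/2 ↦ 1  ≥
u = 0, v = 1 ↦ 1  ≥
u = 1/2, v = 0 ↦ 1  ≥
u = 1/2, v = 1/2 ↦ 1/2  <
u = 1/2, v = 1 ↦ 1/2  <
u = 1, v = 0 ↦ 1  ≥
u = 1, v = 1/2 ↦ 1/2  <
u = 1, v = 1 ↦ 0  <
So 5 of the 9 assignments meet the threshold.

5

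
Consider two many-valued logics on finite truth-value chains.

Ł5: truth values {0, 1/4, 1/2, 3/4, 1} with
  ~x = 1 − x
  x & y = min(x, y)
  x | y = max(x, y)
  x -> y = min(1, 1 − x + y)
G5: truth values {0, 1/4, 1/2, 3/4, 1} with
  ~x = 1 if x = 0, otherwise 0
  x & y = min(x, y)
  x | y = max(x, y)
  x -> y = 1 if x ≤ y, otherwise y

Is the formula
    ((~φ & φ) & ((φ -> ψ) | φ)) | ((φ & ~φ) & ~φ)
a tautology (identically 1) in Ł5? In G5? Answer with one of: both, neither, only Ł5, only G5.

In Ł5: at φ = 0, ψ = 0 the value is 0 — not a tautology.
In G5: at φ = 0, ψ = 0 the value is 0 — not a tautology.

neither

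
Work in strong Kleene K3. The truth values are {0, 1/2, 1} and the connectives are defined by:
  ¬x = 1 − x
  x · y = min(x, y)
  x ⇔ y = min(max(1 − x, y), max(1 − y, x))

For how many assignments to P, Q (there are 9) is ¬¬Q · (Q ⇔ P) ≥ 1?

1

P = 0, Q = 0 ↦ 0  <
P = 0, Q = 1/2 ↦ 1/2  <
P = 0, Q = 1 ↦ 0  <
P = 1/2, Q = 0 ↦ 0  <
P = 1/2, Q = 1/2 ↦ 1/2  <
P = 1/2, Q = 1 ↦ 1/2  <
P = 1, Q = 0 ↦ 0  <
P = 1, Q = 1/2 ↦ 1/2  <
P = 1, Q = 1 ↦ 1  ≥
So 1 of the 9 assignments meets the threshold.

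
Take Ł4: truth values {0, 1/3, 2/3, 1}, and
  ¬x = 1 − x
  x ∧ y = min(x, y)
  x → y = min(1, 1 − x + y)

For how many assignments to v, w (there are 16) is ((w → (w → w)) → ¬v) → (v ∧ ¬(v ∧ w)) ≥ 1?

v = 0, w = 0 ↦ 0  <
v = 0, w = 1/3 ↦ 0  <
v = 0, w = 2/3 ↦ 0  <
v = 0, w = 1 ↦ 0  <
v = 1/3, w = 0 ↦ 2/3  <
v = 1/3, w = 1/3 ↦ 2/3  <
v = 1/3, w = 2/3 ↦ 2/3  <
v = 1/3, w = 1 ↦ 2/3  <
v = 2/3, w = 0 ↦ 1  ≥
v = 2/3, w = 1/3 ↦ 1  ≥
v = 2/3, w = 2/3 ↦ 1  ≥
v = 2/3, w = 1 ↦ 1  ≥
v = 1, w = 0 ↦ 1  ≥
v = 1, w = 1/3 ↦ 1  ≥
v = 1, w = 2/3 ↦ 1  ≥
v = 1, w = 1 ↦ 1  ≥
So 8 of the 16 assignments meet the threshold.

8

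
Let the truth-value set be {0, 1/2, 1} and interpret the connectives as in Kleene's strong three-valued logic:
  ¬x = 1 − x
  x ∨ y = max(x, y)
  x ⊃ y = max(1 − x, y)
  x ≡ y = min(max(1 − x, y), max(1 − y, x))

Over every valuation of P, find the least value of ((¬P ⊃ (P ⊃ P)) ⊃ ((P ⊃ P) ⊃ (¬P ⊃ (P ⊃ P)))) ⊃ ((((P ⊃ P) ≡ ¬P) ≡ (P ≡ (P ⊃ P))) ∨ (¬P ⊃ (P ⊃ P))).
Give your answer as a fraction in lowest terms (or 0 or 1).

1/2

Take P = 1/2:
¬P = ¬1/2 = 1/2
P ⊃ P = 1/2 ⊃ 1/2 = 1/2
¬P ⊃ (P ⊃ P) = 1/2 ⊃ 1/2 = 1/2
P ⊃ P = 1/2 ⊃ 1/2 = 1/2
¬P = ¬1/2 = 1/2
P ⊃ P = 1/2 ⊃ 1/2 = 1/2
¬P ⊃ (P ⊃ P) = 1/2 ⊃ 1/2 = 1/2
(P ⊃ P) ⊃ (¬P ⊃ (P ⊃ P)) = 1/2 ⊃ 1/2 = 1/2
(¬P ⊃ (P ⊃ P)) ⊃ ((P ⊃ P) ⊃ (¬P ⊃ (P ⊃ P))) = 1/2 ⊃ 1/2 = 1/2
P ⊃ P = 1/2 ⊃ 1/2 = 1/2
¬P = ¬1/2 = 1/2
(P ⊃ P) ≡ ¬P = 1/2 ≡ 1/2 = 1/2
P ⊃ P = 1/2 ⊃ 1/2 = 1/2
P ≡ (P ⊃ P) = 1/2 ≡ 1/2 = 1/2
((P ⊃ P) ≡ ¬P) ≡ (P ≡ (P ⊃ P)) = 1/2 ≡ 1/2 = 1/2
¬P = ¬1/2 = 1/2
P ⊃ P = 1/2 ⊃ 1/2 = 1/2
¬P ⊃ (P ⊃ P) = 1/2 ⊃ 1/2 = 1/2
(((P ⊃ P) ≡ ¬P) ≡ (P ≡ (P ⊃ P))) ∨ (¬P ⊃ (P ⊃ P)) = 1/2 ∨ 1/2 = 1/2
((¬P ⊃ (P ⊃ P)) ⊃ ((P ⊃ P) ⊃ (¬P ⊃ (P ⊃ P)))) ⊃ ((((P ⊃ P) ≡ ¬P) ≡ (P ≡ (P ⊃ P))) ∨ (¬P ⊃ (P ⊃ P))) = 1/2 ⊃ 1/2 = 1/2
No assignment yields a value below 1/2, so this is the minimum.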